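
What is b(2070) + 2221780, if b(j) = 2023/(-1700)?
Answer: 222177881/100 ≈ 2.2218e+6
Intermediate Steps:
b(j) = -119/100 (b(j) = 2023*(-1/1700) = -119/100)
b(2070) + 2221780 = -119/100 + 2221780 = 222177881/100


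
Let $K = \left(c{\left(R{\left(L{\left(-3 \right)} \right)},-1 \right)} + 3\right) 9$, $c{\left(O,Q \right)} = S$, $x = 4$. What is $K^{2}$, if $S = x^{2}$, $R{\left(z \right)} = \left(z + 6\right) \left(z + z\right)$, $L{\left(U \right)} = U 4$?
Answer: $29241$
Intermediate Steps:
$L{\left(U \right)} = 4 U$
$R{\left(z \right)} = 2 z \left(6 + z\right)$ ($R{\left(z \right)} = \left(6 + z\right) 2 z = 2 z \left(6 + z\right)$)
$S = 16$ ($S = 4^{2} = 16$)
$c{\left(O,Q \right)} = 16$
$K = 171$ ($K = \left(16 + 3\right) 9 = 19 \cdot 9 = 171$)
$K^{2} = 171^{2} = 29241$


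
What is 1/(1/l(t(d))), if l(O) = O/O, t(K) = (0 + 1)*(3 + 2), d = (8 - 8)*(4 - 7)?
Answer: 1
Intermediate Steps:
d = 0 (d = 0*(-3) = 0)
t(K) = 5 (t(K) = 1*5 = 5)
l(O) = 1
1/(1/l(t(d))) = 1/(1/1) = 1/1 = 1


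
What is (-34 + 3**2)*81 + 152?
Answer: -1873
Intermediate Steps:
(-34 + 3**2)*81 + 152 = (-34 + 9)*81 + 152 = -25*81 + 152 = -2025 + 152 = -1873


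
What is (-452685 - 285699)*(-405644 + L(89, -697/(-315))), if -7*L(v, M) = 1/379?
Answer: 794629317990672/2653 ≈ 2.9952e+11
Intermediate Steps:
L(v, M) = -1/2653 (L(v, M) = -⅐/379 = -⅐*1/379 = -1/2653)
(-452685 - 285699)*(-405644 + L(89, -697/(-315))) = (-452685 - 285699)*(-405644 - 1/2653) = -738384*(-1076173533/2653) = 794629317990672/2653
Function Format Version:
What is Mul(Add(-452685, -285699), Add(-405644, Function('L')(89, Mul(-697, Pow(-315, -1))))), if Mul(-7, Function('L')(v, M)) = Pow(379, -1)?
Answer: Rational(794629317990672, 2653) ≈ 2.9952e+11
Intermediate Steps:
Function('L')(v, M) = Rational(-1, 2653) (Function('L')(v, M) = Mul(Rational(-1, 7), Pow(379, -1)) = Mul(Rational(-1, 7), Rational(1, 379)) = Rational(-1, 2653))
Mul(Add(-452685, -285699), Add(-405644, Function('L')(89, Mul(-697, Pow(-315, -1))))) = Mul(Add(-452685, -285699), Add(-405644, Rational(-1, 2653))) = Mul(-738384, Rational(-1076173533, 2653)) = Rational(794629317990672, 2653)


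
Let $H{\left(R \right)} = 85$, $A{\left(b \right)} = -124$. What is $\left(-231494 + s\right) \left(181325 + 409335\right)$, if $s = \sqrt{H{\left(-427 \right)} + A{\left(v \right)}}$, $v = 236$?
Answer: $-136734246040 + 590660 i \sqrt{39} \approx -1.3673 \cdot 10^{11} + 3.6887 \cdot 10^{6} i$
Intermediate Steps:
$s = i \sqrt{39}$ ($s = \sqrt{85 - 124} = \sqrt{-39} = i \sqrt{39} \approx 6.245 i$)
$\left(-231494 + s\right) \left(181325 + 409335\right) = \left(-231494 + i \sqrt{39}\right) \left(181325 + 409335\right) = \left(-231494 + i \sqrt{39}\right) 590660 = -136734246040 + 590660 i \sqrt{39}$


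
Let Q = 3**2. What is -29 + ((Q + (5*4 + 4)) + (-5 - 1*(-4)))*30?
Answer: 931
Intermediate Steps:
Q = 9
-29 + ((Q + (5*4 + 4)) + (-5 - 1*(-4)))*30 = -29 + ((9 + (5*4 + 4)) + (-5 - 1*(-4)))*30 = -29 + ((9 + (20 + 4)) + (-5 + 4))*30 = -29 + ((9 + 24) - 1)*30 = -29 + (33 - 1)*30 = -29 + 32*30 = -29 + 960 = 931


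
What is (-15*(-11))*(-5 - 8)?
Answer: -2145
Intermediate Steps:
(-15*(-11))*(-5 - 8) = 165*(-13) = -2145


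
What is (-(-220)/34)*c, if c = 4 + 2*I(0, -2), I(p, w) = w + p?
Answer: 0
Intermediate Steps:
I(p, w) = p + w
c = 0 (c = 4 + 2*(0 - 2) = 4 + 2*(-2) = 4 - 4 = 0)
(-(-220)/34)*c = -(-220)/34*0 = -11*(-10/17)*0 = (110/17)*0 = 0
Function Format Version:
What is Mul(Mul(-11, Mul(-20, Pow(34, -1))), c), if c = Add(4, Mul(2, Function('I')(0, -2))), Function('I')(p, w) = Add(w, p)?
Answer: 0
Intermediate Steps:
Function('I')(p, w) = Add(p, w)
c = 0 (c = Add(4, Mul(2, Add(0, -2))) = Add(4, Mul(2, -2)) = Add(4, -4) = 0)
Mul(Mul(-11, Mul(-20, Pow(34, -1))), c) = Mul(Mul(-11, Mul(-20, Pow(34, -1))), 0) = Mul(Mul(-11, Mul(-20, Rational(1, 34))), 0) = Mul(Mul(-11, Rational(-10, 17)), 0) = Mul(Rational(110, 17), 0) = 0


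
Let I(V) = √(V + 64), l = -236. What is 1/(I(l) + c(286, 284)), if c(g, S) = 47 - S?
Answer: -237/56341 - 2*I*√43/56341 ≈ -0.0042065 - 0.00023278*I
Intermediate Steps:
I(V) = √(64 + V)
1/(I(l) + c(286, 284)) = 1/(√(64 - 236) + (47 - 1*284)) = 1/(√(-172) + (47 - 284)) = 1/(2*I*√43 - 237) = 1/(-237 + 2*I*√43)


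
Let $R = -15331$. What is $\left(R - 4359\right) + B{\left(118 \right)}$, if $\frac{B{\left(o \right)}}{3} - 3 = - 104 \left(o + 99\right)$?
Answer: $-87385$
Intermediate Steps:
$B{\left(o \right)} = -30879 - 312 o$ ($B{\left(o \right)} = 9 + 3 \left(- 104 \left(o + 99\right)\right) = 9 + 3 \left(- 104 \left(99 + o\right)\right) = 9 + 3 \left(-10296 - 104 o\right) = 9 - \left(30888 + 312 o\right) = -30879 - 312 o$)
$\left(R - 4359\right) + B{\left(118 \right)} = \left(-15331 - 4359\right) - 67695 = -19690 - 67695 = -87385$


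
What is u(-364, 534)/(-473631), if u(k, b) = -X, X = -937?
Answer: -937/473631 ≈ -0.0019783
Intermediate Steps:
u(k, b) = 937 (u(k, b) = -1*(-937) = 937)
u(-364, 534)/(-473631) = 937/(-473631) = 937*(-1/473631) = -937/473631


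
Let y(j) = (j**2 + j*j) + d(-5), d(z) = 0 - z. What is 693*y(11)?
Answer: 171171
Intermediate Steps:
d(z) = -z
y(j) = 5 + 2*j**2 (y(j) = (j**2 + j*j) - 1*(-5) = (j**2 + j**2) + 5 = 2*j**2 + 5 = 5 + 2*j**2)
693*y(11) = 693*(5 + 2*11**2) = 693*(5 + 2*121) = 693*(5 + 242) = 693*247 = 171171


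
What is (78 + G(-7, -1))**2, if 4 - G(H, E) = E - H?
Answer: 5776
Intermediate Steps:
G(H, E) = 4 + H - E (G(H, E) = 4 - (E - H) = 4 + (H - E) = 4 + H - E)
(78 + G(-7, -1))**2 = (78 + (4 - 7 - 1*(-1)))**2 = (78 + (4 - 7 + 1))**2 = (78 - 2)**2 = 76**2 = 5776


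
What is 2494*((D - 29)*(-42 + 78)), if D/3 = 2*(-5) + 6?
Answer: -3681144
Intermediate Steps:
D = -12 (D = 3*(2*(-5) + 6) = 3*(-10 + 6) = 3*(-4) = -12)
2494*((D - 29)*(-42 + 78)) = 2494*((-12 - 29)*(-42 + 78)) = 2494*(-41*36) = 2494*(-1476) = -3681144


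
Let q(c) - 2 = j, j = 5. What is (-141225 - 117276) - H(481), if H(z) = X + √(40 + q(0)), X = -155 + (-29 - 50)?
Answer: -258267 - √47 ≈ -2.5827e+5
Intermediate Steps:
q(c) = 7 (q(c) = 2 + 5 = 7)
X = -234 (X = -155 - 79 = -234)
H(z) = -234 + √47 (H(z) = -234 + √(40 + 7) = -234 + √47)
(-141225 - 117276) - H(481) = (-141225 - 117276) - (-234 + √47) = -258501 + (234 - √47) = -258267 - √47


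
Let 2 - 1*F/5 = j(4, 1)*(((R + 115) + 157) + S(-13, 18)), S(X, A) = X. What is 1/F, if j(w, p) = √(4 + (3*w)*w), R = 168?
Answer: -1/23702760 - 427*√13/23702760 ≈ -6.4995e-5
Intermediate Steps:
j(w, p) = √(4 + 3*w²)
F = 10 - 4270*√13 (F = 10 - 5*√(4 + 3*4²)*(((168 + 115) + 157) - 13) = 10 - 5*√(4 + 3*16)*((283 + 157) - 13) = 10 - 5*√(4 + 48)*(440 - 13) = 10 - 5*√52*427 = 10 - 5*2*√13*427 = 10 - 4270*√13 ≈ -15386.)
1/F = 1/(10 - 4270*√13)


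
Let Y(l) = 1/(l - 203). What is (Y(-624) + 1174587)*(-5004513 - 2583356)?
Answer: -7370730352192312/827 ≈ -8.9126e+12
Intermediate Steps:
Y(l) = 1/(-203 + l)
(Y(-624) + 1174587)*(-5004513 - 2583356) = (1/(-203 - 624) + 1174587)*(-5004513 - 2583356) = (1/(-827) + 1174587)*(-7587869) = (-1/827 + 1174587)*(-7587869) = (971383448/827)*(-7587869) = -7370730352192312/827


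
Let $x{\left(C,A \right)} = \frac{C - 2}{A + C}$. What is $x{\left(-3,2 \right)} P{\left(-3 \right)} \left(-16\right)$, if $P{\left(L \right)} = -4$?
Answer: $320$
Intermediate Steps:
$x{\left(C,A \right)} = \frac{-2 + C}{A + C}$
$x{\left(-3,2 \right)} P{\left(-3 \right)} \left(-16\right) = \frac{-2 - 3}{2 - 3} \left(-4\right) \left(-16\right) = \frac{1}{-1} \left(-5\right) \left(-4\right) \left(-16\right) = \left(-1\right) \left(-5\right) \left(-4\right) \left(-16\right) = 5 \left(-4\right) \left(-16\right) = \left(-20\right) \left(-16\right) = 320$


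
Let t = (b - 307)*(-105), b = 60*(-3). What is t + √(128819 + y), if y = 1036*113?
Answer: 51135 + √245887 ≈ 51631.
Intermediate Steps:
b = -180
y = 117068
t = 51135 (t = (-180 - 307)*(-105) = -487*(-105) = 51135)
t + √(128819 + y) = 51135 + √(128819 + 117068) = 51135 + √245887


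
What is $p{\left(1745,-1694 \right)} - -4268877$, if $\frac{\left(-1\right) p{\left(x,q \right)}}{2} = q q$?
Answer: $-1470395$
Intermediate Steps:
$p{\left(x,q \right)} = - 2 q^{2}$ ($p{\left(x,q \right)} = - 2 q q = - 2 q^{2}$)
$p{\left(1745,-1694 \right)} - -4268877 = - 2 \left(-1694\right)^{2} - -4268877 = \left(-2\right) 2869636 + 4268877 = -5739272 + 4268877 = -1470395$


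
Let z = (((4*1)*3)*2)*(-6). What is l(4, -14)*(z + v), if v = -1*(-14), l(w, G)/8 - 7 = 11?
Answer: -18720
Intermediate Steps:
l(w, G) = 144 (l(w, G) = 56 + 8*11 = 56 + 88 = 144)
z = -144 (z = ((4*3)*2)*(-6) = (12*2)*(-6) = 24*(-6) = -144)
v = 14
l(4, -14)*(z + v) = 144*(-144 + 14) = 144*(-130) = -18720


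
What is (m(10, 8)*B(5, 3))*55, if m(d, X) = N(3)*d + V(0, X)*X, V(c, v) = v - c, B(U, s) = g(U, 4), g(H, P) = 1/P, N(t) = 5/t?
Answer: 6655/6 ≈ 1109.2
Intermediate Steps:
B(U, s) = ¼ (B(U, s) = 1/4 = ¼)
m(d, X) = X² + 5*d/3 (m(d, X) = (5/3)*d + (X - 1*0)*X = (5*(⅓))*d + (X + 0)*X = 5*d/3 + X*X = 5*d/3 + X² = X² + 5*d/3)
(m(10, 8)*B(5, 3))*55 = ((8² + (5/3)*10)*(¼))*55 = ((64 + 50/3)*(¼))*55 = ((242/3)*(¼))*55 = (121/6)*55 = 6655/6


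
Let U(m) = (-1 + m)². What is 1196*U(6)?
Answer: 29900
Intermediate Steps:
1196*U(6) = 1196*(-1 + 6)² = 1196*5² = 1196*25 = 29900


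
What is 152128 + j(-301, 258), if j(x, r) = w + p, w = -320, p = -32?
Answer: 151776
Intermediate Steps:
j(x, r) = -352 (j(x, r) = -320 - 32 = -352)
152128 + j(-301, 258) = 152128 - 352 = 151776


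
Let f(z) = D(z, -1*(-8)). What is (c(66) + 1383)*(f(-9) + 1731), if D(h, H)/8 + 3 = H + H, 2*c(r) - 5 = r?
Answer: 5205895/2 ≈ 2.6029e+6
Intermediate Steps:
c(r) = 5/2 + r/2
D(h, H) = -24 + 16*H (D(h, H) = -24 + 8*(H + H) = -24 + 8*(2*H) = -24 + 16*H)
f(z) = 104 (f(z) = -24 + 16*(-1*(-8)) = -24 + 16*8 = -24 + 128 = 104)
(c(66) + 1383)*(f(-9) + 1731) = ((5/2 + (½)*66) + 1383)*(104 + 1731) = ((5/2 + 33) + 1383)*1835 = (71/2 + 1383)*1835 = (2837/2)*1835 = 5205895/2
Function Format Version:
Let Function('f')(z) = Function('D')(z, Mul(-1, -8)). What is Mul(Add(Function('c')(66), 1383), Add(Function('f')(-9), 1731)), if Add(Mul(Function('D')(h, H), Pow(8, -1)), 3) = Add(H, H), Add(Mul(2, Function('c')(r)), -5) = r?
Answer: Rational(5205895, 2) ≈ 2.6029e+6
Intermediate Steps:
Function('c')(r) = Add(Rational(5, 2), Mul(Rational(1, 2), r))
Function('D')(h, H) = Add(-24, Mul(16, H)) (Function('D')(h, H) = Add(-24, Mul(8, Add(H, H))) = Add(-24, Mul(8, Mul(2, H))) = Add(-24, Mul(16, H)))
Function('f')(z) = 104 (Function('f')(z) = Add(-24, Mul(16, Mul(-1, -8))) = Add(-24, Mul(16, 8)) = Add(-24, 128) = 104)
Mul(Add(Function('c')(66), 1383), Add(Function('f')(-9), 1731)) = Mul(Add(Add(Rational(5, 2), Mul(Rational(1, 2), 66)), 1383), Add(104, 1731)) = Mul(Add(Add(Rational(5, 2), 33), 1383), 1835) = Mul(Add(Rational(71, 2), 1383), 1835) = Mul(Rational(2837, 2), 1835) = Rational(5205895, 2)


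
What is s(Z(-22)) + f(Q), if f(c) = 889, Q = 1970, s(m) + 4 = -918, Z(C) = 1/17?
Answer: -33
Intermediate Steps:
Z(C) = 1/17
s(m) = -922 (s(m) = -4 - 918 = -922)
s(Z(-22)) + f(Q) = -922 + 889 = -33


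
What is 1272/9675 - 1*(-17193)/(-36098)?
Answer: -40141873/116416050 ≈ -0.34481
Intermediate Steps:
1272/9675 - 1*(-17193)/(-36098) = 1272*(1/9675) + 17193*(-1/36098) = 424/3225 - 17193/36098 = -40141873/116416050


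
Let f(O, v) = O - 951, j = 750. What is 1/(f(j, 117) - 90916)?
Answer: -1/91117 ≈ -1.0975e-5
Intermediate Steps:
f(O, v) = -951 + O
1/(f(j, 117) - 90916) = 1/((-951 + 750) - 90916) = 1/(-201 - 90916) = 1/(-91117) = -1/91117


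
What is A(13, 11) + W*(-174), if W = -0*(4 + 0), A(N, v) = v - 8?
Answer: 3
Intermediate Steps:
A(N, v) = -8 + v
W = 0 (W = -0*4 = -1*0 = 0)
A(13, 11) + W*(-174) = (-8 + 11) + 0*(-174) = 3 + 0 = 3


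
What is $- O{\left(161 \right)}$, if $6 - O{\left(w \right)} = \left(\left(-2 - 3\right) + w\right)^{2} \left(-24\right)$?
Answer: $-584070$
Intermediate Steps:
$O{\left(w \right)} = 6 + 24 \left(-5 + w\right)^{2}$ ($O{\left(w \right)} = 6 - \left(\left(-2 - 3\right) + w\right)^{2} \left(-24\right) = 6 - \left(-5 + w\right)^{2} \left(-24\right) = 6 - - 24 \left(-5 + w\right)^{2} = 6 + 24 \left(-5 + w\right)^{2}$)
$- O{\left(161 \right)} = - (6 + 24 \left(-5 + 161\right)^{2}) = - (6 + 24 \cdot 156^{2}) = - (6 + 24 \cdot 24336) = - (6 + 584064) = \left(-1\right) 584070 = -584070$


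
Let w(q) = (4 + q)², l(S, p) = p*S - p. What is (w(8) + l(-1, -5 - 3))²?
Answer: 25600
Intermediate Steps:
l(S, p) = -p + S*p (l(S, p) = S*p - p = -p + S*p)
(w(8) + l(-1, -5 - 3))² = ((4 + 8)² + (-5 - 3)*(-1 - 1))² = (12² - 8*(-2))² = (144 + 16)² = 160² = 25600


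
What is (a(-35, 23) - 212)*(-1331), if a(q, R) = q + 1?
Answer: 327426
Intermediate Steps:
a(q, R) = 1 + q
(a(-35, 23) - 212)*(-1331) = ((1 - 35) - 212)*(-1331) = (-34 - 212)*(-1331) = -246*(-1331) = 327426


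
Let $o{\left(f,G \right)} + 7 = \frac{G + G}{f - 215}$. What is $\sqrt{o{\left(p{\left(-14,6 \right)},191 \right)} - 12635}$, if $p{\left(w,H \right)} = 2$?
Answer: $\frac{2 i \sqrt{143409066}}{213} \approx 112.44 i$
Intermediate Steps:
$o{\left(f,G \right)} = -7 + \frac{2 G}{-215 + f}$ ($o{\left(f,G \right)} = -7 + \frac{G + G}{f - 215} = -7 + \frac{2 G}{-215 + f}$)
$\sqrt{o{\left(p{\left(-14,6 \right)},191 \right)} - 12635} = \sqrt{\frac{1505 - 14 + 2 \cdot 191}{-215 + 2} - 12635} = \sqrt{\frac{1505 - 14 + 382}{-213} - 12635} = \sqrt{\left(- \frac{1}{213}\right) 1873 - 12635} = \sqrt{- \frac{1873}{213} - 12635} = \sqrt{- \frac{2693128}{213}} = \frac{2 i \sqrt{143409066}}{213}$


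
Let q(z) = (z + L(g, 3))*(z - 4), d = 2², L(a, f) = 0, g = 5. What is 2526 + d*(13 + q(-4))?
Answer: 2706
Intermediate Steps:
d = 4
q(z) = z*(-4 + z) (q(z) = (z + 0)*(z - 4) = z*(-4 + z))
2526 + d*(13 + q(-4)) = 2526 + 4*(13 - 4*(-4 - 4)) = 2526 + 4*(13 - 4*(-8)) = 2526 + 4*(13 + 32) = 2526 + 4*45 = 2526 + 180 = 2706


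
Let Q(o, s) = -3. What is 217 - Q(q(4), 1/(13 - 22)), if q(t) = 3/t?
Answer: 220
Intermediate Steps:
217 - Q(q(4), 1/(13 - 22)) = 217 - 1*(-3) = 217 + 3 = 220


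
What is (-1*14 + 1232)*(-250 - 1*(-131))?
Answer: -144942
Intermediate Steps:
(-1*14 + 1232)*(-250 - 1*(-131)) = (-14 + 1232)*(-250 + 131) = 1218*(-119) = -144942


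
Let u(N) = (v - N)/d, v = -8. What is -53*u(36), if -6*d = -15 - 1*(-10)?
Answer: 13992/5 ≈ 2798.4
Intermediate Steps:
d = ⅚ (d = -(-15 - 1*(-10))/6 = -(-15 + 10)/6 = -⅙*(-5) = ⅚ ≈ 0.83333)
u(N) = -48/5 - 6*N/5 (u(N) = (-8 - N)/(⅚) = (-8 - N)*(6/5) = -48/5 - 6*N/5)
-53*u(36) = -53*(-48/5 - 6/5*36) = -53*(-48/5 - 216/5) = -53*(-264/5) = 13992/5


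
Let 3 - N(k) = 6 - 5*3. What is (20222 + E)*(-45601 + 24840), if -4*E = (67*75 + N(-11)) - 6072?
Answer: -1700803403/4 ≈ -4.2520e+8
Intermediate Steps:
N(k) = 12 (N(k) = 3 - (6 - 5*3) = 3 - (6 - 15) = 3 - 1*(-9) = 3 + 9 = 12)
E = 1035/4 (E = -((67*75 + 12) - 6072)/4 = -((5025 + 12) - 6072)/4 = -(5037 - 6072)/4 = -¼*(-1035) = 1035/4 ≈ 258.75)
(20222 + E)*(-45601 + 24840) = (20222 + 1035/4)*(-45601 + 24840) = (81923/4)*(-20761) = -1700803403/4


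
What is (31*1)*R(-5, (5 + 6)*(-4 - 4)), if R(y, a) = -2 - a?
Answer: 2666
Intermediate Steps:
(31*1)*R(-5, (5 + 6)*(-4 - 4)) = (31*1)*(-2 - (5 + 6)*(-4 - 4)) = 31*(-2 - 11*(-8)) = 31*(-2 - 1*(-88)) = 31*(-2 + 88) = 31*86 = 2666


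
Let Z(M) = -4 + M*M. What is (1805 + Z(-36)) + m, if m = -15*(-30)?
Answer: 3547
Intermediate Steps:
m = 450
Z(M) = -4 + M**2
(1805 + Z(-36)) + m = (1805 + (-4 + (-36)**2)) + 450 = (1805 + (-4 + 1296)) + 450 = (1805 + 1292) + 450 = 3097 + 450 = 3547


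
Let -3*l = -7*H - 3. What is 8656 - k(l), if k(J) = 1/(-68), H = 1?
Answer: 588609/68 ≈ 8656.0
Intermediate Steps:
l = 10/3 (l = -(-7*1 - 3)/3 = -(-7 - 3)/3 = -1/3*(-10) = 10/3 ≈ 3.3333)
k(J) = -1/68
8656 - k(l) = 8656 - 1*(-1/68) = 8656 + 1/68 = 588609/68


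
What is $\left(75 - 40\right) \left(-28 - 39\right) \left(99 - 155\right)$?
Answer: $131320$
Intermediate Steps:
$\left(75 - 40\right) \left(-28 - 39\right) \left(99 - 155\right) = 35 \left(-67\right) \left(-56\right) = \left(-2345\right) \left(-56\right) = 131320$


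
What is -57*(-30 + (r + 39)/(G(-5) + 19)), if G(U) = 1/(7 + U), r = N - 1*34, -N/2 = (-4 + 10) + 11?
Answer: 23332/13 ≈ 1794.8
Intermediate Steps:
N = -34 (N = -2*((-4 + 10) + 11) = -2*(6 + 11) = -2*17 = -34)
r = -68 (r = -34 - 1*34 = -34 - 34 = -68)
-57*(-30 + (r + 39)/(G(-5) + 19)) = -57*(-30 + (-68 + 39)/(1/(7 - 5) + 19)) = -57*(-30 - 29/(1/2 + 19)) = -57*(-30 - 29/(½ + 19)) = -57*(-30 - 29/39/2) = -57*(-30 - 29*2/39) = -57*(-30 - 58/39) = -57*(-1228/39) = 23332/13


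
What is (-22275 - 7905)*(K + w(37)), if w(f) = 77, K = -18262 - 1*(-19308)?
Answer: -33892140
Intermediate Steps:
K = 1046 (K = -18262 + 19308 = 1046)
(-22275 - 7905)*(K + w(37)) = (-22275 - 7905)*(1046 + 77) = -30180*1123 = -33892140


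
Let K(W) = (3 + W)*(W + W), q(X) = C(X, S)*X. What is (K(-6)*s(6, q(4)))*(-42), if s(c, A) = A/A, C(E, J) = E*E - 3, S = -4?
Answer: -1512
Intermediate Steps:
C(E, J) = -3 + E**2 (C(E, J) = E**2 - 3 = -3 + E**2)
q(X) = X*(-3 + X**2) (q(X) = (-3 + X**2)*X = X*(-3 + X**2))
s(c, A) = 1
K(W) = 2*W*(3 + W) (K(W) = (3 + W)*(2*W) = 2*W*(3 + W))
(K(-6)*s(6, q(4)))*(-42) = ((2*(-6)*(3 - 6))*1)*(-42) = ((2*(-6)*(-3))*1)*(-42) = (36*1)*(-42) = 36*(-42) = -1512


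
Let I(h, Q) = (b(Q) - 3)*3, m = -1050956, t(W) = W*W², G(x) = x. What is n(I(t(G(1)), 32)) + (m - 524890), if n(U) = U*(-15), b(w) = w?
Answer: -1577151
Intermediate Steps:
t(W) = W³
I(h, Q) = -9 + 3*Q (I(h, Q) = (Q - 3)*3 = (-3 + Q)*3 = -9 + 3*Q)
n(U) = -15*U
n(I(t(G(1)), 32)) + (m - 524890) = -15*(-9 + 3*32) + (-1050956 - 524890) = -15*(-9 + 96) - 1575846 = -15*87 - 1575846 = -1305 - 1575846 = -1577151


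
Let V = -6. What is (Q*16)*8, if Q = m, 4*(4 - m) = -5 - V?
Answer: 480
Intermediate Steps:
m = 15/4 (m = 4 - (-5 - 1*(-6))/4 = 4 - (-5 + 6)/4 = 4 - ¼*1 = 4 - ¼ = 15/4 ≈ 3.7500)
Q = 15/4 ≈ 3.7500
(Q*16)*8 = ((15/4)*16)*8 = 60*8 = 480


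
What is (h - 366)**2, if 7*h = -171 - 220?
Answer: 8720209/49 ≈ 1.7796e+5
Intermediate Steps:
h = -391/7 (h = (-171 - 220)/7 = (1/7)*(-391) = -391/7 ≈ -55.857)
(h - 366)**2 = (-391/7 - 366)**2 = (-2953/7)**2 = 8720209/49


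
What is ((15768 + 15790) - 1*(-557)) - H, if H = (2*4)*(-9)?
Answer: 32187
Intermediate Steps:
H = -72 (H = 8*(-9) = -72)
((15768 + 15790) - 1*(-557)) - H = ((15768 + 15790) - 1*(-557)) - 1*(-72) = (31558 + 557) + 72 = 32115 + 72 = 32187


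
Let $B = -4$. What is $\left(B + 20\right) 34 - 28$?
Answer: $516$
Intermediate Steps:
$\left(B + 20\right) 34 - 28 = \left(-4 + 20\right) 34 - 28 = 16 \cdot 34 - 28 = 544 - 28 = 516$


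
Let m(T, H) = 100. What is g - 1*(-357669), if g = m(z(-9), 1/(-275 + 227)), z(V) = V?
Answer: 357769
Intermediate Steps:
g = 100
g - 1*(-357669) = 100 - 1*(-357669) = 100 + 357669 = 357769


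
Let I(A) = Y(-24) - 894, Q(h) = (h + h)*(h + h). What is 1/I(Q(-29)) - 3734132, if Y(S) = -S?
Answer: -3248694841/870 ≈ -3.7341e+6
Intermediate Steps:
Q(h) = 4*h² (Q(h) = (2*h)*(2*h) = 4*h²)
I(A) = -870 (I(A) = -1*(-24) - 894 = 24 - 894 = -870)
1/I(Q(-29)) - 3734132 = 1/(-870) - 3734132 = -1/870 - 3734132 = -3248694841/870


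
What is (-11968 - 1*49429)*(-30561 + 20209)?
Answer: 635581744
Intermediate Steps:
(-11968 - 1*49429)*(-30561 + 20209) = (-11968 - 49429)*(-10352) = -61397*(-10352) = 635581744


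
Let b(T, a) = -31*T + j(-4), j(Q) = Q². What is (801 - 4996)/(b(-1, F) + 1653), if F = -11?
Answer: -839/340 ≈ -2.4676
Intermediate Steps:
b(T, a) = 16 - 31*T (b(T, a) = -31*T + (-4)² = -31*T + 16 = 16 - 31*T)
(801 - 4996)/(b(-1, F) + 1653) = (801 - 4996)/((16 - 31*(-1)) + 1653) = -4195/((16 + 31) + 1653) = -4195/(47 + 1653) = -4195/1700 = -4195*1/1700 = -839/340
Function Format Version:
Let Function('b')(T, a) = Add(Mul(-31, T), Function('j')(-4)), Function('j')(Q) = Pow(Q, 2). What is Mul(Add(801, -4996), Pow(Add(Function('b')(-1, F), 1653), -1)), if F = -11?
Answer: Rational(-839, 340) ≈ -2.4676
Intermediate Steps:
Function('b')(T, a) = Add(16, Mul(-31, T)) (Function('b')(T, a) = Add(Mul(-31, T), Pow(-4, 2)) = Add(Mul(-31, T), 16) = Add(16, Mul(-31, T)))
Mul(Add(801, -4996), Pow(Add(Function('b')(-1, F), 1653), -1)) = Mul(Add(801, -4996), Pow(Add(Add(16, Mul(-31, -1)), 1653), -1)) = Mul(-4195, Pow(Add(Add(16, 31), 1653), -1)) = Mul(-4195, Pow(Add(47, 1653), -1)) = Mul(-4195, Pow(1700, -1)) = Mul(-4195, Rational(1, 1700)) = Rational(-839, 340)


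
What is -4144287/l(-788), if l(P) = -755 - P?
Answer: -1381429/11 ≈ -1.2558e+5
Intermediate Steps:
-4144287/l(-788) = -4144287/(-755 - 1*(-788)) = -4144287/(-755 + 788) = -4144287/33 = -4144287*1/33 = -1381429/11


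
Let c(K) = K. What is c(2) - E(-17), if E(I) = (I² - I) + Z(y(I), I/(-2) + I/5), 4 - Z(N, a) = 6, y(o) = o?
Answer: -302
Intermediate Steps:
Z(N, a) = -2 (Z(N, a) = 4 - 1*6 = 4 - 6 = -2)
E(I) = -2 + I² - I (E(I) = (I² - I) - 2 = -2 + I² - I)
c(2) - E(-17) = 2 - (-2 + (-17)² - 1*(-17)) = 2 - (-2 + 289 + 17) = 2 - 1*304 = 2 - 304 = -302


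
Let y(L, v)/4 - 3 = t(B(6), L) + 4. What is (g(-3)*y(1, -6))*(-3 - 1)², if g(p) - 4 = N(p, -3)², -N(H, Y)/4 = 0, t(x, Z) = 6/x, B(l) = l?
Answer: 2048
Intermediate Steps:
N(H, Y) = 0 (N(H, Y) = -4*0 = 0)
y(L, v) = 32 (y(L, v) = 12 + 4*(6/6 + 4) = 12 + 4*(6*(⅙) + 4) = 12 + 4*(1 + 4) = 12 + 4*5 = 12 + 20 = 32)
g(p) = 4 (g(p) = 4 + 0² = 4 + 0 = 4)
(g(-3)*y(1, -6))*(-3 - 1)² = (4*32)*(-3 - 1)² = 128*(-4)² = 128*16 = 2048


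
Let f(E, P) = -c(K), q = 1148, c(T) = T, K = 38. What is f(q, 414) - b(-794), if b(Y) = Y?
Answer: 756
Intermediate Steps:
f(E, P) = -38 (f(E, P) = -1*38 = -38)
f(q, 414) - b(-794) = -38 - 1*(-794) = -38 + 794 = 756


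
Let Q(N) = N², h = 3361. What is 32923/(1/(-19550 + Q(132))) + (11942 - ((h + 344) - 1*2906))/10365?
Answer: -725490887627/10365 ≈ -6.9994e+7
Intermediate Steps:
32923/(1/(-19550 + Q(132))) + (11942 - ((h + 344) - 1*2906))/10365 = 32923/(1/(-19550 + 132²)) + (11942 - ((3361 + 344) - 1*2906))/10365 = 32923/(1/(-19550 + 17424)) + (11942 - (3705 - 2906))*(1/10365) = 32923/(1/(-2126)) + (11942 - 1*799)*(1/10365) = 32923/(-1/2126) + (11942 - 799)*(1/10365) = 32923*(-2126) + 11143*(1/10365) = -69994298 + 11143/10365 = -725490887627/10365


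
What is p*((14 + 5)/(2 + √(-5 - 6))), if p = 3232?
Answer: 122816/15 - 61408*I*√11/15 ≈ 8187.7 - 13578.0*I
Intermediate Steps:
p*((14 + 5)/(2 + √(-5 - 6))) = 3232*((14 + 5)/(2 + √(-5 - 6))) = 3232*(19/(2 + √(-11))) = 3232*(19/(2 + I*√11)) = 61408/(2 + I*√11)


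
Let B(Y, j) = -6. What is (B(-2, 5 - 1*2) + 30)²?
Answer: 576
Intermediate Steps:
(B(-2, 5 - 1*2) + 30)² = (-6 + 30)² = 24² = 576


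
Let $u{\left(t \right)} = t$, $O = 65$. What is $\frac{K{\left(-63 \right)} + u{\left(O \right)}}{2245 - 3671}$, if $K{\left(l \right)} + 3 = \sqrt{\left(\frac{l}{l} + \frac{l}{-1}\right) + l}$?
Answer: $- \frac{63}{1426} \approx -0.044179$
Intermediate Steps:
$K{\left(l \right)} = -2$ ($K{\left(l \right)} = -3 + \sqrt{\left(\frac{l}{l} + \frac{l}{-1}\right) + l} = -3 + \sqrt{\left(1 + l \left(-1\right)\right) + l} = -3 + \sqrt{\left(1 - l\right) + l} = -3 + \sqrt{1} = -3 + 1 = -2$)
$\frac{K{\left(-63 \right)} + u{\left(O \right)}}{2245 - 3671} = \frac{-2 + 65}{2245 - 3671} = \frac{63}{-1426} = 63 \left(- \frac{1}{1426}\right) = - \frac{63}{1426}$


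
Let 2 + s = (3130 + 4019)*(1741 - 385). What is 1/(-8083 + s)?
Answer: 1/9685959 ≈ 1.0324e-7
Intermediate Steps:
s = 9694042 (s = -2 + (3130 + 4019)*(1741 - 385) = -2 + 7149*1356 = -2 + 9694044 = 9694042)
1/(-8083 + s) = 1/(-8083 + 9694042) = 1/9685959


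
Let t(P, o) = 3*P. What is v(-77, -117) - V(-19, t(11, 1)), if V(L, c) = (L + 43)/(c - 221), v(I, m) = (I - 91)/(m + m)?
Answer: 1550/1833 ≈ 0.84561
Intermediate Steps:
v(I, m) = (-91 + I)/(2*m) (v(I, m) = (-91 + I)/((2*m)) = (-91 + I)*(1/(2*m)) = (-91 + I)/(2*m))
V(L, c) = (43 + L)/(-221 + c)
v(-77, -117) - V(-19, t(11, 1)) = (1/2)*(-91 - 77)/(-117) - (43 - 19)/(-221 + 3*11) = (1/2)*(-1/117)*(-168) - 24/(-221 + 33) = 28/39 - 24/(-188) = 28/39 - (-1)*24/188 = 28/39 - 1*(-6/47) = 28/39 + 6/47 = 1550/1833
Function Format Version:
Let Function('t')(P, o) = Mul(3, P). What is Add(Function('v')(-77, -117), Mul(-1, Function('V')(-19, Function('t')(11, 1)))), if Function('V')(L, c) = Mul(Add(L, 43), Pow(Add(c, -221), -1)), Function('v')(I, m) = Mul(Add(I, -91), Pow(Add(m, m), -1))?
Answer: Rational(1550, 1833) ≈ 0.84561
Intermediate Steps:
Function('v')(I, m) = Mul(Rational(1, 2), Pow(m, -1), Add(-91, I)) (Function('v')(I, m) = Mul(Add(-91, I), Pow(Mul(2, m), -1)) = Mul(Add(-91, I), Mul(Rational(1, 2), Pow(m, -1))) = Mul(Rational(1, 2), Pow(m, -1), Add(-91, I)))
Function('V')(L, c) = Mul(Pow(Add(-221, c), -1), Add(43, L)) (Function('V')(L, c) = Mul(Add(43, L), Pow(Add(-221, c), -1)) = Mul(Pow(Add(-221, c), -1), Add(43, L)))
Add(Function('v')(-77, -117), Mul(-1, Function('V')(-19, Function('t')(11, 1)))) = Add(Mul(Rational(1, 2), Pow(-117, -1), Add(-91, -77)), Mul(-1, Mul(Pow(Add(-221, Mul(3, 11)), -1), Add(43, -19)))) = Add(Mul(Rational(1, 2), Rational(-1, 117), -168), Mul(-1, Mul(Pow(Add(-221, 33), -1), 24))) = Add(Rational(28, 39), Mul(-1, Mul(Pow(-188, -1), 24))) = Add(Rational(28, 39), Mul(-1, Mul(Rational(-1, 188), 24))) = Add(Rational(28, 39), Mul(-1, Rational(-6, 47))) = Add(Rational(28, 39), Rational(6, 47)) = Rational(1550, 1833)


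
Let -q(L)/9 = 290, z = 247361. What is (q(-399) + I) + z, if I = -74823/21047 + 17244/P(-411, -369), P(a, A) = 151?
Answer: 778194055042/3178097 ≈ 2.4486e+5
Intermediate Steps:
I = 351636195/3178097 (I = -74823/21047 + 17244/151 = 351636195/3178097 ≈ 110.64)
q(L) = -2610 (q(L) = -9*290 = -2610)
(q(-399) + I) + z = (-2610 + 351636195/3178097) + 247361 = -7943196975/3178097 + 247361 = 778194055042/3178097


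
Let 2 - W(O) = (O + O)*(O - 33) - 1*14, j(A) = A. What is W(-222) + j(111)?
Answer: -113093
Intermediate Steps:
W(O) = 16 - 2*O*(-33 + O) (W(O) = 2 - ((O + O)*(O - 33) - 1*14) = 2 - ((2*O)*(-33 + O) - 14) = 2 - (2*O*(-33 + O) - 14) = 2 - (-14 + 2*O*(-33 + O)) = 2 + (14 - 2*O*(-33 + O)) = 16 - 2*O*(-33 + O))
W(-222) + j(111) = (16 - 2*(-222)² + 66*(-222)) + 111 = (16 - 2*49284 - 14652) + 111 = (16 - 98568 - 14652) + 111 = -113204 + 111 = -113093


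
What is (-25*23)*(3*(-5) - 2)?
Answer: 9775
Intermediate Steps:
(-25*23)*(3*(-5) - 2) = -575*(-15 - 2) = -575*(-17) = 9775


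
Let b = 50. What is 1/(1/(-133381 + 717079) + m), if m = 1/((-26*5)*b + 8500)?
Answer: 583698000/292849 ≈ 1993.2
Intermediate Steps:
m = 1/2000 (m = 1/(-26*5*50 + 8500) = 1/(-130*50 + 8500) = 1/(-6500 + 8500) = 1/2000 ≈ 0.00050000)
1/(1/(-133381 + 717079) + m) = 1/(1/(-133381 + 717079) + 1/2000) = 1/(1/583698 + 1/2000) = 1/(292849/583698000) = 583698000/292849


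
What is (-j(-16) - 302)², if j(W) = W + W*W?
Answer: 293764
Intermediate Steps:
j(W) = W + W²
(-j(-16) - 302)² = (-(-16)*(1 - 16) - 302)² = (-(-16)*(-15) - 302)² = (-1*240 - 302)² = (-240 - 302)² = (-542)² = 293764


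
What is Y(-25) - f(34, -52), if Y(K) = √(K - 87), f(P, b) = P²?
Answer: -1156 + 4*I*√7 ≈ -1156.0 + 10.583*I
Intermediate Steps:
Y(K) = √(-87 + K)
Y(-25) - f(34, -52) = √(-87 - 25) - 1*34² = √(-112) - 1*1156 = 4*I*√7 - 1156 = -1156 + 4*I*√7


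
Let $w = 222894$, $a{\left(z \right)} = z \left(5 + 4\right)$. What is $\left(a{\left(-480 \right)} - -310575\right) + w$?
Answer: $529149$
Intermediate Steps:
$a{\left(z \right)} = 9 z$ ($a{\left(z \right)} = z 9 = 9 z$)
$\left(a{\left(-480 \right)} - -310575\right) + w = \left(9 \left(-480\right) - -310575\right) + 222894 = \left(-4320 + 310575\right) + 222894 = 306255 + 222894 = 529149$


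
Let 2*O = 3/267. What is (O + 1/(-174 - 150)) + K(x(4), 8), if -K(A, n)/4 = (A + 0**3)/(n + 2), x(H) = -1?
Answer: 58037/144180 ≈ 0.40253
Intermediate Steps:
K(A, n) = -4*A/(2 + n) (K(A, n) = -4*(A + 0**3)/(n + 2) = -4*(A + 0)/(2 + n) = -4*A/(2 + n))
O = 1/178 (O = (3/267)/2 = (3*(1/267))/2 = (1/2)*(1/89) = 1/178 ≈ 0.0056180)
(O + 1/(-174 - 150)) + K(x(4), 8) = (1/178 + 1/(-174 - 150)) - 4*(-1)/(2 + 8) = (1/178 + 1/(-324)) - 4*(-1)/10 = (1/178 - 1/324) - 4*(-1)*1/10 = 73/28836 + 2/5 = 58037/144180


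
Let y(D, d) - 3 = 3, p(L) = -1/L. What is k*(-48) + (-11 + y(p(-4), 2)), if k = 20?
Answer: -965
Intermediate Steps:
y(D, d) = 6 (y(D, d) = 3 + 3 = 6)
k*(-48) + (-11 + y(p(-4), 2)) = 20*(-48) + (-11 + 6) = -960 - 5 = -965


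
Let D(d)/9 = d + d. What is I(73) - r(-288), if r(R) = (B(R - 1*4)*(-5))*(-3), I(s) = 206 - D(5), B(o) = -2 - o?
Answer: -4234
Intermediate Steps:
D(d) = 18*d (D(d) = 9*(d + d) = 9*(2*d) = 18*d)
I(s) = 116 (I(s) = 206 - 18*5 = 206 - 1*90 = 206 - 90 = 116)
r(R) = 30 - 15*R (r(R) = ((-2 - (R - 1*4))*(-5))*(-3) = ((-2 - (R - 4))*(-5))*(-3) = ((-2 - (-4 + R))*(-5))*(-3) = ((-2 + (4 - R))*(-5))*(-3) = ((2 - R)*(-5))*(-3) = (-10 + 5*R)*(-3) = 30 - 15*R)
I(73) - r(-288) = 116 - (30 - 15*(-288)) = 116 - (30 + 4320) = 116 - 1*4350 = 116 - 4350 = -4234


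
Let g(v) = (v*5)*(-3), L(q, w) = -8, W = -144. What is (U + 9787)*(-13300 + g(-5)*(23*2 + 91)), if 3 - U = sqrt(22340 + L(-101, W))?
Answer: -29614750 + 6050*sqrt(5583) ≈ -2.9163e+7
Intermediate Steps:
g(v) = -15*v (g(v) = (5*v)*(-3) = -15*v)
U = 3 - 2*sqrt(5583) (U = 3 - sqrt(22340 - 8) = 3 - sqrt(22332) = 3 - 2*sqrt(5583) ≈ -146.44)
(U + 9787)*(-13300 + g(-5)*(23*2 + 91)) = ((3 - 2*sqrt(5583)) + 9787)*(-13300 + (-15*(-5))*(23*2 + 91)) = (9790 - 2*sqrt(5583))*(-13300 + 75*(46 + 91)) = (9790 - 2*sqrt(5583))*(-13300 + 75*137) = (9790 - 2*sqrt(5583))*(-13300 + 10275) = (9790 - 2*sqrt(5583))*(-3025) = -29614750 + 6050*sqrt(5583)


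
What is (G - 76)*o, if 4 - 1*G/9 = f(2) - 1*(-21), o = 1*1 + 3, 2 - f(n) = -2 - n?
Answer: -1132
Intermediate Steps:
f(n) = 4 + n (f(n) = 2 - (-2 - n) = 2 + (2 + n) = 4 + n)
o = 4 (o = 1 + 3 = 4)
G = -207 (G = 36 - 9*((4 + 2) - 1*(-21)) = 36 - 9*(6 + 21) = 36 - 9*27 = 36 - 243 = -207)
(G - 76)*o = (-207 - 76)*4 = -283*4 = -1132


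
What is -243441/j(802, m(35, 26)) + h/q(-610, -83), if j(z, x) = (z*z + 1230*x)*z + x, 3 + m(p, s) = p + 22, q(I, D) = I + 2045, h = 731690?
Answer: 83283593478109/163337010074 ≈ 509.89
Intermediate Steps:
q(I, D) = 2045 + I
m(p, s) = 19 + p (m(p, s) = -3 + (p + 22) = -3 + (22 + p) = 19 + p)
j(z, x) = x + z*(z**2 + 1230*x) (j(z, x) = (z**2 + 1230*x)*z + x = z*(z**2 + 1230*x) + x = x + z*(z**2 + 1230*x))
-243441/j(802, m(35, 26)) + h/q(-610, -83) = -243441/((19 + 35) + 802**3 + 1230*(19 + 35)*802) + 731690/(2045 - 610) = -243441/(54 + 515849608 + 1230*54*802) + 731690/1435 = -243441/(54 + 515849608 + 53268840) + 731690*(1/1435) = -243441/569118502 + 146338/287 = 83283593478109/163337010074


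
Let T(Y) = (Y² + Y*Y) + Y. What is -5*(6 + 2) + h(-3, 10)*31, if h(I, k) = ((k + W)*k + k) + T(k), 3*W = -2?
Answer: 29020/3 ≈ 9673.3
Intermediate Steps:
W = -⅔ (W = (⅓)*(-2) = -⅔ ≈ -0.66667)
T(Y) = Y + 2*Y² (T(Y) = (Y² + Y²) + Y = 2*Y² + Y = Y + 2*Y²)
h(I, k) = k + k*(1 + 2*k) + k*(-⅔ + k) (h(I, k) = ((k - ⅔)*k + k) + k*(1 + 2*k) = ((-⅔ + k)*k + k) + k*(1 + 2*k) = (k*(-⅔ + k) + k) + k*(1 + 2*k) = (k + k*(-⅔ + k)) + k*(1 + 2*k) = k + k*(1 + 2*k) + k*(-⅔ + k))
-5*(6 + 2) + h(-3, 10)*31 = -5*(6 + 2) + ((⅓)*10*(4 + 9*10))*31 = -5*8 + ((⅓)*10*(4 + 90))*31 = -40 + ((⅓)*10*94)*31 = -40 + (940/3)*31 = -40 + 29140/3 = 29020/3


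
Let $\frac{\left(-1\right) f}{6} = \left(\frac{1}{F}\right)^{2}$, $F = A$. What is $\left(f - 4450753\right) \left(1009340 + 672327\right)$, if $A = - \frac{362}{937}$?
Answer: $- \frac{490415923576218991}{65522} \approx -7.4848 \cdot 10^{12}$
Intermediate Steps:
$A = - \frac{362}{937}$ ($A = \left(-362\right) \frac{1}{937} = - \frac{362}{937} \approx -0.38634$)
$F = - \frac{362}{937} \approx -0.38634$
$f = - \frac{2633907}{65522}$ ($f = - 6 \left(\frac{1}{- \frac{362}{937}}\right)^{2} = - 6 \left(- \frac{937}{362}\right)^{2} = \left(-6\right) \frac{877969}{131044} = - \frac{2633907}{65522} \approx -40.199$)
$\left(f - 4450753\right) \left(1009340 + 672327\right) = \left(- \frac{2633907}{65522} - 4450753\right) \left(1009340 + 672327\right) = \left(- \frac{291624871973}{65522}\right) 1681667 = - \frac{490415923576218991}{65522}$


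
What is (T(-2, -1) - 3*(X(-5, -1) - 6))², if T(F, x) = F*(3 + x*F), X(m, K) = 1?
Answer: 25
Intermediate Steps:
T(F, x) = F*(3 + F*x)
(T(-2, -1) - 3*(X(-5, -1) - 6))² = (-2*(3 - 2*(-1)) - 3*(1 - 6))² = (-2*(3 + 2) - 3*(-5))² = (-2*5 + 15)² = (-10 + 15)² = 5² = 25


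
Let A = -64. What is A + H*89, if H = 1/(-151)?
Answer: -9753/151 ≈ -64.589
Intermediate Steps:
H = -1/151 ≈ -0.0066225
A + H*89 = -64 - 1/151*89 = -64 - 89/151 = -9753/151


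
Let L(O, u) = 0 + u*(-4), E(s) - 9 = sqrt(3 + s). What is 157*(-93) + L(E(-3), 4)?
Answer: -14617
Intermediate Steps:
E(s) = 9 + sqrt(3 + s)
L(O, u) = -4*u (L(O, u) = 0 - 4*u = -4*u)
157*(-93) + L(E(-3), 4) = 157*(-93) - 4*4 = -14601 - 16 = -14617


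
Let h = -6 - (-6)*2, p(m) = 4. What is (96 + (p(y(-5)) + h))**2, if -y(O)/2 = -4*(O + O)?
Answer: 11236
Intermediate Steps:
y(O) = 16*O (y(O) = -(-8)*(O + O) = -(-8)*2*O = -(-16)*O = 16*O)
h = 6 (h = -6 - 1*(-12) = -6 + 12 = 6)
(96 + (p(y(-5)) + h))**2 = (96 + (4 + 6))**2 = (96 + 10)**2 = 106**2 = 11236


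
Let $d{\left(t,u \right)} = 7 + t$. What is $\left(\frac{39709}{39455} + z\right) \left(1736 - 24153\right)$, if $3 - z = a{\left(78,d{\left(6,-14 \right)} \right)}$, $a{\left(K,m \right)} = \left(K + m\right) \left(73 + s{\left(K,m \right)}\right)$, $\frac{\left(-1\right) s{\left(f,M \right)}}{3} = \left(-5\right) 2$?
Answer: $\frac{8286525670297}{39455} \approx 2.1002 \cdot 10^{8}$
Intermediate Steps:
$s{\left(f,M \right)} = 30$ ($s{\left(f,M \right)} = - 3 \left(\left(-5\right) 2\right) = \left(-3\right) \left(-10\right) = 30$)
$a{\left(K,m \right)} = 103 K + 103 m$ ($a{\left(K,m \right)} = \left(K + m\right) \left(73 + 30\right) = \left(K + m\right) 103 = 103 K + 103 m$)
$z = -9370$ ($z = 3 - \left(103 \cdot 78 + 103 \left(7 + 6\right)\right) = 3 - \left(8034 + 103 \cdot 13\right) = 3 - \left(8034 + 1339\right) = 3 - 9373 = -9370$)
$\left(\frac{39709}{39455} + z\right) \left(1736 - 24153\right) = \left(\frac{39709}{39455} - 9370\right) \left(1736 - 24153\right) = \left(39709 \cdot \frac{1}{39455} - 9370\right) \left(-22417\right) = \left(\frac{39709}{39455} - 9370\right) \left(-22417\right) = \left(- \frac{369653641}{39455}\right) \left(-22417\right) = \frac{8286525670297}{39455}$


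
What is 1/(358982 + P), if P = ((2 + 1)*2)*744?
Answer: 1/363446 ≈ 2.7514e-6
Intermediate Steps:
P = 4464 (P = (3*2)*744 = 6*744 = 4464)
1/(358982 + P) = 1/(358982 + 4464) = 1/363446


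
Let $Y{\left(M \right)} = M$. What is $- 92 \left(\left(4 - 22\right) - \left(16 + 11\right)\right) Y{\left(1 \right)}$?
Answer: $4140$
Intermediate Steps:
$- 92 \left(\left(4 - 22\right) - \left(16 + 11\right)\right) Y{\left(1 \right)} = - 92 \left(\left(4 - 22\right) - \left(16 + 11\right)\right) 1 = - 92 \left(-18 - 27\right) 1 = \left(-92\right) \left(-45\right) 1 = 4140 \cdot 1 = 4140$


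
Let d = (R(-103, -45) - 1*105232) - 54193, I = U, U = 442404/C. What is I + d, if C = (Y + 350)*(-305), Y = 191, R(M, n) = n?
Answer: -26313789754/165005 ≈ -1.5947e+5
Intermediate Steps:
C = -165005 (C = (191 + 350)*(-305) = 541*(-305) = -165005)
U = -442404/165005 (U = 442404/(-165005) = 442404*(-1/165005) = -442404/165005 ≈ -2.6812)
I = -442404/165005 ≈ -2.6812
d = -159470 (d = (-45 - 1*105232) - 54193 = (-45 - 105232) - 54193 = -105277 - 54193 = -159470)
I + d = -442404/165005 - 159470 = -26313789754/165005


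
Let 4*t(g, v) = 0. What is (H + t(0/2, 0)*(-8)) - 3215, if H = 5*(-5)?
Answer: -3240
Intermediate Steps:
t(g, v) = 0 (t(g, v) = (¼)*0 = 0)
H = -25
(H + t(0/2, 0)*(-8)) - 3215 = (-25 + 0*(-8)) - 3215 = (-25 + 0) - 3215 = -25 - 3215 = -3240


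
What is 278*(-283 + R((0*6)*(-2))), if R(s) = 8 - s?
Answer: -76450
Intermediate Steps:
278*(-283 + R((0*6)*(-2))) = 278*(-283 + (8 - 0*6*(-2))) = 278*(-283 + (8 - 0*(-2))) = 278*(-283 + (8 - 1*0)) = 278*(-283 + (8 + 0)) = 278*(-283 + 8) = 278*(-275) = -76450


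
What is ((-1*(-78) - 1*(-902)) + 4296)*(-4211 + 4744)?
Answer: 2812108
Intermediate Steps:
((-1*(-78) - 1*(-902)) + 4296)*(-4211 + 4744) = ((78 + 902) + 4296)*533 = (980 + 4296)*533 = 5276*533 = 2812108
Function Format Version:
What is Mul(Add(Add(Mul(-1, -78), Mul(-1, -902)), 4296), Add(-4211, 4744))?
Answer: 2812108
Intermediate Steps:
Mul(Add(Add(Mul(-1, -78), Mul(-1, -902)), 4296), Add(-4211, 4744)) = Mul(Add(Add(78, 902), 4296), 533) = Mul(Add(980, 4296), 533) = Mul(5276, 533) = 2812108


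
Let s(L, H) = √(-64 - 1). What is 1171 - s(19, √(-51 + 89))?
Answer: 1171 - I*√65 ≈ 1171.0 - 8.0623*I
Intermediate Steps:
s(L, H) = I*√65 (s(L, H) = √(-65) = I*√65)
1171 - s(19, √(-51 + 89)) = 1171 - I*√65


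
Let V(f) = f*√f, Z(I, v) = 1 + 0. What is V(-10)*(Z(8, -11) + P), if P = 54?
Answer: -550*I*√10 ≈ -1739.3*I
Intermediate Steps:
Z(I, v) = 1
V(f) = f^(3/2)
V(-10)*(Z(8, -11) + P) = (-10)^(3/2)*(1 + 54) = -10*I*√10*55 = -550*I*√10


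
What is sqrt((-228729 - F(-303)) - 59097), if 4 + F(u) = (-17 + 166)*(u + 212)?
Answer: I*sqrt(274263) ≈ 523.7*I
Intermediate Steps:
F(u) = 31584 + 149*u (F(u) = -4 + (-17 + 166)*(u + 212) = -4 + 149*(212 + u) = -4 + (31588 + 149*u) = 31584 + 149*u)
sqrt((-228729 - F(-303)) - 59097) = sqrt((-228729 - (31584 + 149*(-303))) - 59097) = sqrt((-228729 - (31584 - 45147)) - 59097) = sqrt((-228729 - 1*(-13563)) - 59097) = sqrt((-228729 + 13563) - 59097) = sqrt(-215166 - 59097) = sqrt(-274263) = I*sqrt(274263)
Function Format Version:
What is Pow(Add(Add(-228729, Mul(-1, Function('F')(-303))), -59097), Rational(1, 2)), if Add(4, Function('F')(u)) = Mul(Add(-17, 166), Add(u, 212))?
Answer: Mul(I, Pow(274263, Rational(1, 2))) ≈ Mul(523.70, I)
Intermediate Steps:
Function('F')(u) = Add(31584, Mul(149, u)) (Function('F')(u) = Add(-4, Mul(Add(-17, 166), Add(u, 212))) = Add(-4, Mul(149, Add(212, u))) = Add(-4, Add(31588, Mul(149, u))) = Add(31584, Mul(149, u)))
Pow(Add(Add(-228729, Mul(-1, Function('F')(-303))), -59097), Rational(1, 2)) = Pow(Add(Add(-228729, Mul(-1, Add(31584, Mul(149, -303)))), -59097), Rational(1, 2)) = Pow(Add(Add(-228729, Mul(-1, Add(31584, -45147))), -59097), Rational(1, 2)) = Pow(Add(Add(-228729, Mul(-1, -13563)), -59097), Rational(1, 2)) = Pow(Add(Add(-228729, 13563), -59097), Rational(1, 2)) = Pow(Add(-215166, -59097), Rational(1, 2)) = Pow(-274263, Rational(1, 2)) = Mul(I, Pow(274263, Rational(1, 2)))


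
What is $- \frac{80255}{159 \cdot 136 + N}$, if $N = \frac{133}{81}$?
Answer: $- \frac{6500655}{1751677} \approx -3.7111$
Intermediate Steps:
$N = \frac{133}{81}$ ($N = 133 \cdot \frac{1}{81} = \frac{133}{81} \approx 1.642$)
$- \frac{80255}{159 \cdot 136 + N} = - \frac{80255}{159 \cdot 136 + \frac{133}{81}} = - \frac{80255}{21624 + \frac{133}{81}} = - \frac{80255}{\frac{1751677}{81}} = \left(-80255\right) \frac{81}{1751677} = - \frac{6500655}{1751677}$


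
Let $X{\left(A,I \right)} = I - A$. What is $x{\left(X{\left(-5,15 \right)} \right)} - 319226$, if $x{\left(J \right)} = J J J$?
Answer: $-311226$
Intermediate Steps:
$x{\left(J \right)} = J^{3}$ ($x{\left(J \right)} = J^{2} J = J^{3}$)
$x{\left(X{\left(-5,15 \right)} \right)} - 319226 = \left(15 - -5\right)^{3} - 319226 = \left(15 + 5\right)^{3} - 319226 = 20^{3} - 319226 = 8000 - 319226 = -311226$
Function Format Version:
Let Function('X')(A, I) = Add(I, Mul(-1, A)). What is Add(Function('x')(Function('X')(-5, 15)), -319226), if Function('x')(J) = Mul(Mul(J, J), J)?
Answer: -311226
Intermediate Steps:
Function('x')(J) = Pow(J, 3) (Function('x')(J) = Mul(Pow(J, 2), J) = Pow(J, 3))
Add(Function('x')(Function('X')(-5, 15)), -319226) = Add(Pow(Add(15, Mul(-1, -5)), 3), -319226) = Add(Pow(Add(15, 5), 3), -319226) = Add(Pow(20, 3), -319226) = Add(8000, -319226) = -311226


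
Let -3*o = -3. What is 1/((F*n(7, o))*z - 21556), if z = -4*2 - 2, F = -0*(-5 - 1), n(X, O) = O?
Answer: -1/21556 ≈ -4.6391e-5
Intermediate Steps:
o = 1 (o = -⅓*(-3) = 1)
F = 0 (F = -0*(-6) = -1*0 = 0)
z = -10 (z = -8 - 2 = -10)
1/((F*n(7, o))*z - 21556) = 1/((0*1)*(-10) - 21556) = 1/(0*(-10) - 21556) = 1/(0 - 21556) = 1/(-21556) = -1/21556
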